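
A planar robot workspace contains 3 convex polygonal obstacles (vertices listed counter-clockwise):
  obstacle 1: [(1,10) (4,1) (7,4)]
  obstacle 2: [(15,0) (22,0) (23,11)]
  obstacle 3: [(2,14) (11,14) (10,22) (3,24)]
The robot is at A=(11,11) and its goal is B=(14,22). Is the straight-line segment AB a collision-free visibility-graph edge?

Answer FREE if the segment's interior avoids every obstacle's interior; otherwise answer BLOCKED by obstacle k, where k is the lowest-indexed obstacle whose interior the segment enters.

FREE

Obstacle 1 [(1,10) (4,1) (7,4)]:
  edge (1,10)–(4,1): clear
  edge (4,1)–(7,4): clear
  edge (7,4)–(1,10): clear
  midpoint (25/2,33/2) outside
  → clear
Obstacle 2 [(15,0) (22,0) (23,11)]:
  edge (15,0)–(22,0): clear
  edge (22,0)–(23,11): clear
  edge (23,11)–(15,0): clear
  midpoint (25/2,33/2) outside
  → clear
Obstacle 3 [(2,14) (11,14) (10,22) (3,24)]:
  edge (2,14)–(11,14): clear
  edge (11,14)–(10,22): clear
  edge (10,22)–(3,24): clear
  edge (3,24)–(2,14): clear
  midpoint (25/2,33/2) outside
  → clear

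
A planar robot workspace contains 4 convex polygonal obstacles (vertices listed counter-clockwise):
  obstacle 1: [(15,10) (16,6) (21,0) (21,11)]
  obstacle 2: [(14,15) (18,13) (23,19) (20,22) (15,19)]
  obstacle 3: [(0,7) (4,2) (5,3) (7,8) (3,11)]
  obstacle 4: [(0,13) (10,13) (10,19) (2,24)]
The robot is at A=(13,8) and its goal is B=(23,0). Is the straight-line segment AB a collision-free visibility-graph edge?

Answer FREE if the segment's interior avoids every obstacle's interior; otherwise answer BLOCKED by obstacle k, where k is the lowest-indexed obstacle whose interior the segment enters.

BLOCKED by obstacle 1

Obstacle 1 [(15,10) (16,6) (21,0) (21,11)]:
  edge (15,10)–(16,6): clear
  edge (16,6)–(21,0): crosses AB
  edge (21,0)–(21,11): crosses AB
  edge (21,11)–(15,10): clear
  → BLOCKED
Obstacle 2 [(14,15) (18,13) (23,19) (20,22) (15,19)]:
  edge (14,15)–(18,13): clear
  edge (18,13)–(23,19): clear
  edge (23,19)–(20,22): clear
  edge (20,22)–(15,19): clear
  edge (15,19)–(14,15): clear
  midpoint (18,4) outside
  → clear
Obstacle 3 [(0,7) (4,2) (5,3) (7,8) (3,11)]:
  edge (0,7)–(4,2): clear
  edge (4,2)–(5,3): clear
  edge (5,3)–(7,8): clear
  edge (7,8)–(3,11): clear
  edge (3,11)–(0,7): clear
  midpoint (18,4) outside
  → clear
Obstacle 4 [(0,13) (10,13) (10,19) (2,24)]:
  edge (0,13)–(10,13): clear
  edge (10,13)–(10,19): clear
  edge (10,19)–(2,24): clear
  edge (2,24)–(0,13): clear
  midpoint (18,4) outside
  → clear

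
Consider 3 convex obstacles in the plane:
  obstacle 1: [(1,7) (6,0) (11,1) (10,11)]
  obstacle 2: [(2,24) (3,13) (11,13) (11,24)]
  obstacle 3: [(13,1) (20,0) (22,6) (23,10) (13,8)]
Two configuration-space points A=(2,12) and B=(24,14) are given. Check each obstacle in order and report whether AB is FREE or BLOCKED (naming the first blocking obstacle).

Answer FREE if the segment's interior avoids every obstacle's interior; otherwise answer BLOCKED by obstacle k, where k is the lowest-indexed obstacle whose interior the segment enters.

Obstacle 1 [(1,7) (6,0) (11,1) (10,11)]:
  edge (1,7)–(6,0): clear
  edge (6,0)–(11,1): clear
  edge (11,1)–(10,11): clear
  edge (10,11)–(1,7): clear
  midpoint (13,13) outside
  → clear
Obstacle 2 [(2,24) (3,13) (11,13) (11,24)]:
  edge (2,24)–(3,13): clear
  edge (3,13)–(11,13): clear
  edge (11,13)–(11,24): clear
  edge (11,24)–(2,24): clear
  midpoint (13,13) outside
  → clear
Obstacle 3 [(13,1) (20,0) (22,6) (23,10) (13,8)]:
  edge (13,1)–(20,0): clear
  edge (20,0)–(22,6): clear
  edge (22,6)–(23,10): clear
  edge (23,10)–(13,8): clear
  edge (13,8)–(13,1): clear
  midpoint (13,13) outside
  → clear

FREE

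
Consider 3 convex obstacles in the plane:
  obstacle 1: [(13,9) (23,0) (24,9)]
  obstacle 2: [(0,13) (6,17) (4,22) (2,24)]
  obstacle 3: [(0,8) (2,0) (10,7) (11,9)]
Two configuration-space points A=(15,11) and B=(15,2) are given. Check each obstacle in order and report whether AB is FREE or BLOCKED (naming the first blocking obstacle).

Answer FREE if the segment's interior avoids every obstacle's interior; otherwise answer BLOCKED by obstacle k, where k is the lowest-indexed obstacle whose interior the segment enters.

Obstacle 1 [(13,9) (23,0) (24,9)]:
  edge (13,9)–(23,0): crosses AB
  edge (23,0)–(24,9): clear
  edge (24,9)–(13,9): crosses AB
  → BLOCKED
Obstacle 2 [(0,13) (6,17) (4,22) (2,24)]:
  edge (0,13)–(6,17): clear
  edge (6,17)–(4,22): clear
  edge (4,22)–(2,24): clear
  edge (2,24)–(0,13): clear
  midpoint (15,13/2) outside
  → clear
Obstacle 3 [(0,8) (2,0) (10,7) (11,9)]:
  edge (0,8)–(2,0): clear
  edge (2,0)–(10,7): clear
  edge (10,7)–(11,9): clear
  edge (11,9)–(0,8): clear
  midpoint (15,13/2) outside
  → clear

BLOCKED by obstacle 1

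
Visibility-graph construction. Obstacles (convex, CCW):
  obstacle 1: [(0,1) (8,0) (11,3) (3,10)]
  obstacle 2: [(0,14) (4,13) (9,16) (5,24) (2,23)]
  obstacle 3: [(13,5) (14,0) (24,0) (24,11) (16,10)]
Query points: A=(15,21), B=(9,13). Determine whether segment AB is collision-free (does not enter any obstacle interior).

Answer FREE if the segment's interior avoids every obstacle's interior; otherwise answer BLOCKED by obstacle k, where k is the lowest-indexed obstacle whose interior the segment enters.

Obstacle 1 [(0,1) (8,0) (11,3) (3,10)]:
  edge (0,1)–(8,0): clear
  edge (8,0)–(11,3): clear
  edge (11,3)–(3,10): clear
  edge (3,10)–(0,1): clear
  midpoint (12,17) outside
  → clear
Obstacle 2 [(0,14) (4,13) (9,16) (5,24) (2,23)]:
  edge (0,14)–(4,13): clear
  edge (4,13)–(9,16): clear
  edge (9,16)–(5,24): clear
  edge (5,24)–(2,23): clear
  edge (2,23)–(0,14): clear
  midpoint (12,17) outside
  → clear
Obstacle 3 [(13,5) (14,0) (24,0) (24,11) (16,10)]:
  edge (13,5)–(14,0): clear
  edge (14,0)–(24,0): clear
  edge (24,0)–(24,11): clear
  edge (24,11)–(16,10): clear
  edge (16,10)–(13,5): clear
  midpoint (12,17) outside
  → clear

FREE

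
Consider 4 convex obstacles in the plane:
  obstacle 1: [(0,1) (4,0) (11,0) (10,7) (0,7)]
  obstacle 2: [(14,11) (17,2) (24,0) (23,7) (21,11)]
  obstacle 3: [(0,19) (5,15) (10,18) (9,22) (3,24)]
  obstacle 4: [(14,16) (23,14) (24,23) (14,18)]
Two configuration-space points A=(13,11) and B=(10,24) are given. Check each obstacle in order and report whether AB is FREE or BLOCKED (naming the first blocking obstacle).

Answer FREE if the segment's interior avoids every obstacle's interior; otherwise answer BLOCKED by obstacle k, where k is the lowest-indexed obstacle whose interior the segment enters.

Obstacle 1 [(0,1) (4,0) (11,0) (10,7) (0,7)]:
  edge (0,1)–(4,0): clear
  edge (4,0)–(11,0): clear
  edge (11,0)–(10,7): clear
  edge (10,7)–(0,7): clear
  edge (0,7)–(0,1): clear
  midpoint (23/2,35/2) outside
  → clear
Obstacle 2 [(14,11) (17,2) (24,0) (23,7) (21,11)]:
  edge (14,11)–(17,2): clear
  edge (17,2)–(24,0): clear
  edge (24,0)–(23,7): clear
  edge (23,7)–(21,11): clear
  edge (21,11)–(14,11): clear
  midpoint (23/2,35/2) outside
  → clear
Obstacle 3 [(0,19) (5,15) (10,18) (9,22) (3,24)]:
  edge (0,19)–(5,15): clear
  edge (5,15)–(10,18): clear
  edge (10,18)–(9,22): clear
  edge (9,22)–(3,24): clear
  edge (3,24)–(0,19): clear
  midpoint (23/2,35/2) outside
  → clear
Obstacle 4 [(14,16) (23,14) (24,23) (14,18)]:
  edge (14,16)–(23,14): clear
  edge (23,14)–(24,23): clear
  edge (24,23)–(14,18): clear
  edge (14,18)–(14,16): clear
  midpoint (23/2,35/2) outside
  → clear

FREE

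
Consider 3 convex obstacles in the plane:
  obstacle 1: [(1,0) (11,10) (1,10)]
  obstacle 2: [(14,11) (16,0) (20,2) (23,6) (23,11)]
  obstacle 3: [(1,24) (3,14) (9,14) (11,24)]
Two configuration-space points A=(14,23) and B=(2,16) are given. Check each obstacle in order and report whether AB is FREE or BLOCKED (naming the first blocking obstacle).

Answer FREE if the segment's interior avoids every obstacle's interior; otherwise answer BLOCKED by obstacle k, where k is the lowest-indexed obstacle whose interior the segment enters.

BLOCKED by obstacle 3

Obstacle 1 [(1,0) (11,10) (1,10)]:
  edge (1,0)–(11,10): clear
  edge (11,10)–(1,10): clear
  edge (1,10)–(1,0): clear
  midpoint (8,39/2) outside
  → clear
Obstacle 2 [(14,11) (16,0) (20,2) (23,6) (23,11)]:
  edge (14,11)–(16,0): clear
  edge (16,0)–(20,2): clear
  edge (20,2)–(23,6): clear
  edge (23,6)–(23,11): clear
  edge (23,11)–(14,11): clear
  midpoint (8,39/2) outside
  → clear
Obstacle 3 [(1,24) (3,14) (9,14) (11,24)]:
  edge (1,24)–(3,14): crosses AB
  edge (3,14)–(9,14): clear
  edge (9,14)–(11,24): crosses AB
  edge (11,24)–(1,24): clear
  → BLOCKED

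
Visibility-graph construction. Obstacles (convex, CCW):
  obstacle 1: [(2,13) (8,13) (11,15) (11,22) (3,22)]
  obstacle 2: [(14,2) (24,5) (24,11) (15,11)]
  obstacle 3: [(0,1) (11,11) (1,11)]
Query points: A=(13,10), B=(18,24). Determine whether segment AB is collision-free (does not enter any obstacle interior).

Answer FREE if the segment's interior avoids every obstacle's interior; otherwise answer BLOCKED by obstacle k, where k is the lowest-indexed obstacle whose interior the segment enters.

Obstacle 1 [(2,13) (8,13) (11,15) (11,22) (3,22)]:
  edge (2,13)–(8,13): clear
  edge (8,13)–(11,15): clear
  edge (11,15)–(11,22): clear
  edge (11,22)–(3,22): clear
  edge (3,22)–(2,13): clear
  midpoint (31/2,17) outside
  → clear
Obstacle 2 [(14,2) (24,5) (24,11) (15,11)]:
  edge (14,2)–(24,5): clear
  edge (24,5)–(24,11): clear
  edge (24,11)–(15,11): clear
  edge (15,11)–(14,2): clear
  midpoint (31/2,17) outside
  → clear
Obstacle 3 [(0,1) (11,11) (1,11)]:
  edge (0,1)–(11,11): clear
  edge (11,11)–(1,11): clear
  edge (1,11)–(0,1): clear
  midpoint (31/2,17) outside
  → clear

FREE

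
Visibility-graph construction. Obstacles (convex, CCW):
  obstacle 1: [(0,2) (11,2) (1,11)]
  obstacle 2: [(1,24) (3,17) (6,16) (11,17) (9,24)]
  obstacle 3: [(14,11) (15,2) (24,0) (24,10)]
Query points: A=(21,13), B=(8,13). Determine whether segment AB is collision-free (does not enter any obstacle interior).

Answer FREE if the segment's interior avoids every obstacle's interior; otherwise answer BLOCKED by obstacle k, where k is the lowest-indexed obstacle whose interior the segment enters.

FREE

Obstacle 1 [(0,2) (11,2) (1,11)]:
  edge (0,2)–(11,2): clear
  edge (11,2)–(1,11): clear
  edge (1,11)–(0,2): clear
  midpoint (29/2,13) outside
  → clear
Obstacle 2 [(1,24) (3,17) (6,16) (11,17) (9,24)]:
  edge (1,24)–(3,17): clear
  edge (3,17)–(6,16): clear
  edge (6,16)–(11,17): clear
  edge (11,17)–(9,24): clear
  edge (9,24)–(1,24): clear
  midpoint (29/2,13) outside
  → clear
Obstacle 3 [(14,11) (15,2) (24,0) (24,10)]:
  edge (14,11)–(15,2): clear
  edge (15,2)–(24,0): clear
  edge (24,0)–(24,10): clear
  edge (24,10)–(14,11): clear
  midpoint (29/2,13) outside
  → clear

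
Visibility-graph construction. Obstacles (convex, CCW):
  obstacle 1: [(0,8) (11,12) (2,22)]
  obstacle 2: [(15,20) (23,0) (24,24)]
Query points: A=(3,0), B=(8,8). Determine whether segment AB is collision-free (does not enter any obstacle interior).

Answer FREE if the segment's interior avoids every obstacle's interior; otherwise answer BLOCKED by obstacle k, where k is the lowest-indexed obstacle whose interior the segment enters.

Obstacle 1 [(0,8) (11,12) (2,22)]:
  edge (0,8)–(11,12): clear
  edge (11,12)–(2,22): clear
  edge (2,22)–(0,8): clear
  midpoint (11/2,4) outside
  → clear
Obstacle 2 [(15,20) (23,0) (24,24)]:
  edge (15,20)–(23,0): clear
  edge (23,0)–(24,24): clear
  edge (24,24)–(15,20): clear
  midpoint (11/2,4) outside
  → clear

FREE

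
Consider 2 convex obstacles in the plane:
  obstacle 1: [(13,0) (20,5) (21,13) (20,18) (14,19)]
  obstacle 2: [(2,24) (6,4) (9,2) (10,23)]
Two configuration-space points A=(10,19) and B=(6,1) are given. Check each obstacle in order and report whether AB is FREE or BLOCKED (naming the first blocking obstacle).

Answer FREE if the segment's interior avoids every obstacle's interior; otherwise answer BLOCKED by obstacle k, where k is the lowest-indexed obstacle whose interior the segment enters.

BLOCKED by obstacle 2

Obstacle 1 [(13,0) (20,5) (21,13) (20,18) (14,19)]:
  edge (13,0)–(20,5): clear
  edge (20,5)–(21,13): clear
  edge (21,13)–(20,18): clear
  edge (20,18)–(14,19): clear
  edge (14,19)–(13,0): clear
  midpoint (8,10) outside
  → clear
Obstacle 2 [(2,24) (6,4) (9,2) (10,23)]:
  edge (2,24)–(6,4): clear
  edge (6,4)–(9,2): crosses AB
  edge (9,2)–(10,23): crosses AB
  edge (10,23)–(2,24): clear
  → BLOCKED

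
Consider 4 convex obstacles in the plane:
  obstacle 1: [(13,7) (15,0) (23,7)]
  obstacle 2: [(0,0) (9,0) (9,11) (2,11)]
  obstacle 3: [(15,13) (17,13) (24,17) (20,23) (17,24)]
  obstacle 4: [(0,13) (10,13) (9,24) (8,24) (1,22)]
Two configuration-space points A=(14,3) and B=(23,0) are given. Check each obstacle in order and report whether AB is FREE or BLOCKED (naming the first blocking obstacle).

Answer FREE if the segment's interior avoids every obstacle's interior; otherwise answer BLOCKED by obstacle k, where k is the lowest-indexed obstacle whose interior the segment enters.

Obstacle 1 [(13,7) (15,0) (23,7)]:
  edge (13,7)–(15,0): crosses AB
  edge (15,0)–(23,7): crosses AB
  edge (23,7)–(13,7): clear
  → BLOCKED
Obstacle 2 [(0,0) (9,0) (9,11) (2,11)]:
  edge (0,0)–(9,0): clear
  edge (9,0)–(9,11): clear
  edge (9,11)–(2,11): clear
  edge (2,11)–(0,0): clear
  midpoint (37/2,3/2) outside
  → clear
Obstacle 3 [(15,13) (17,13) (24,17) (20,23) (17,24)]:
  edge (15,13)–(17,13): clear
  edge (17,13)–(24,17): clear
  edge (24,17)–(20,23): clear
  edge (20,23)–(17,24): clear
  edge (17,24)–(15,13): clear
  midpoint (37/2,3/2) outside
  → clear
Obstacle 4 [(0,13) (10,13) (9,24) (8,24) (1,22)]:
  edge (0,13)–(10,13): clear
  edge (10,13)–(9,24): clear
  edge (9,24)–(8,24): clear
  edge (8,24)–(1,22): clear
  edge (1,22)–(0,13): clear
  midpoint (37/2,3/2) outside
  → clear

BLOCKED by obstacle 1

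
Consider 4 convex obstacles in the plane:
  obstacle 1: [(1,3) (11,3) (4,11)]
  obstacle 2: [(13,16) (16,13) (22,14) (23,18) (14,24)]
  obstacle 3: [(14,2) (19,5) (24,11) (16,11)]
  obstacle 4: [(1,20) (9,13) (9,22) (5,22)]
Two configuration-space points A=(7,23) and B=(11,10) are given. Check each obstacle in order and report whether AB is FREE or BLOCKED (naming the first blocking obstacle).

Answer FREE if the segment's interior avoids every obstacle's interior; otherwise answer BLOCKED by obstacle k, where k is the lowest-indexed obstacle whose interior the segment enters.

BLOCKED by obstacle 4

Obstacle 1 [(1,3) (11,3) (4,11)]:
  edge (1,3)–(11,3): clear
  edge (11,3)–(4,11): clear
  edge (4,11)–(1,3): clear
  midpoint (9,33/2) outside
  → clear
Obstacle 2 [(13,16) (16,13) (22,14) (23,18) (14,24)]:
  edge (13,16)–(16,13): clear
  edge (16,13)–(22,14): clear
  edge (22,14)–(23,18): clear
  edge (23,18)–(14,24): clear
  edge (14,24)–(13,16): clear
  midpoint (9,33/2) outside
  → clear
Obstacle 3 [(14,2) (19,5) (24,11) (16,11)]:
  edge (14,2)–(19,5): clear
  edge (19,5)–(24,11): clear
  edge (24,11)–(16,11): clear
  edge (16,11)–(14,2): clear
  midpoint (9,33/2) outside
  → clear
Obstacle 4 [(1,20) (9,13) (9,22) (5,22)]:
  edge (1,20)–(9,13): clear
  edge (9,13)–(9,22): crosses AB
  edge (9,22)–(5,22): crosses AB
  edge (5,22)–(1,20): clear
  → BLOCKED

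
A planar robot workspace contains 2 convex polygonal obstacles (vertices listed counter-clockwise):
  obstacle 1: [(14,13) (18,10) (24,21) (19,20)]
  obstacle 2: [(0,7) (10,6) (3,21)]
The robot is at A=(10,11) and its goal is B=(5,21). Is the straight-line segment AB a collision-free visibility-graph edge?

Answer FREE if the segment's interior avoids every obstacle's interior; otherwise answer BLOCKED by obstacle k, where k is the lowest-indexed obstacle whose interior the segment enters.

FREE

Obstacle 1 [(14,13) (18,10) (24,21) (19,20)]:
  edge (14,13)–(18,10): clear
  edge (18,10)–(24,21): clear
  edge (24,21)–(19,20): clear
  edge (19,20)–(14,13): clear
  midpoint (15/2,16) outside
  → clear
Obstacle 2 [(0,7) (10,6) (3,21)]:
  edge (0,7)–(10,6): clear
  edge (10,6)–(3,21): clear
  edge (3,21)–(0,7): clear
  midpoint (15/2,16) outside
  → clear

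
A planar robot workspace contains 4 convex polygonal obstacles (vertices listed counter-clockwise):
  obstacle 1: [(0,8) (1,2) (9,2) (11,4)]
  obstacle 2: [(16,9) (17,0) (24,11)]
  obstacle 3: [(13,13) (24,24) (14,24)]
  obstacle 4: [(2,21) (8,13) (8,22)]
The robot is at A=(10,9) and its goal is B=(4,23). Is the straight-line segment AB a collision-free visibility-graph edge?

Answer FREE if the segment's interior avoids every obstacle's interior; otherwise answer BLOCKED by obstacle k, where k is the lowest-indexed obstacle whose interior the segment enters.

Obstacle 1 [(0,8) (1,2) (9,2) (11,4)]:
  edge (0,8)–(1,2): clear
  edge (1,2)–(9,2): clear
  edge (9,2)–(11,4): clear
  edge (11,4)–(0,8): clear
  midpoint (7,16) outside
  → clear
Obstacle 2 [(16,9) (17,0) (24,11)]:
  edge (16,9)–(17,0): clear
  edge (17,0)–(24,11): clear
  edge (24,11)–(16,9): clear
  midpoint (7,16) outside
  → clear
Obstacle 3 [(13,13) (24,24) (14,24)]:
  edge (13,13)–(24,24): clear
  edge (24,24)–(14,24): clear
  edge (14,24)–(13,13): clear
  midpoint (7,16) outside
  → clear
Obstacle 4 [(2,21) (8,13) (8,22)]:
  edge (2,21)–(8,13): clear
  edge (8,13)–(8,22): crosses AB
  edge (8,22)–(2,21): crosses AB
  → BLOCKED

BLOCKED by obstacle 4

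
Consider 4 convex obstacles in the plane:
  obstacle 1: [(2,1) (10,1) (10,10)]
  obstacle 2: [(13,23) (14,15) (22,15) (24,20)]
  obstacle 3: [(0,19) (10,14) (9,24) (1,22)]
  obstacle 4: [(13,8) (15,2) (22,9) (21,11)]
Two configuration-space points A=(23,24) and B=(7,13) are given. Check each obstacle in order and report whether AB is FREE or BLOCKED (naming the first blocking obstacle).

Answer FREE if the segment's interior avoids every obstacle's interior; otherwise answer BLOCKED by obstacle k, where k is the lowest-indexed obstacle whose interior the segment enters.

BLOCKED by obstacle 2

Obstacle 1 [(2,1) (10,1) (10,10)]:
  edge (2,1)–(10,1): clear
  edge (10,1)–(10,10): clear
  edge (10,10)–(2,1): clear
  midpoint (15,37/2) outside
  → clear
Obstacle 2 [(13,23) (14,15) (22,15) (24,20)]:
  edge (13,23)–(14,15): crosses AB
  edge (14,15)–(22,15): clear
  edge (22,15)–(24,20): clear
  edge (24,20)–(13,23): crosses AB
  → BLOCKED
Obstacle 3 [(0,19) (10,14) (9,24) (1,22)]:
  edge (0,19)–(10,14): crosses AB
  edge (10,14)–(9,24): crosses AB
  edge (9,24)–(1,22): clear
  edge (1,22)–(0,19): clear
  → BLOCKED
Obstacle 4 [(13,8) (15,2) (22,9) (21,11)]:
  edge (13,8)–(15,2): clear
  edge (15,2)–(22,9): clear
  edge (22,9)–(21,11): clear
  edge (21,11)–(13,8): clear
  midpoint (15,37/2) outside
  → clear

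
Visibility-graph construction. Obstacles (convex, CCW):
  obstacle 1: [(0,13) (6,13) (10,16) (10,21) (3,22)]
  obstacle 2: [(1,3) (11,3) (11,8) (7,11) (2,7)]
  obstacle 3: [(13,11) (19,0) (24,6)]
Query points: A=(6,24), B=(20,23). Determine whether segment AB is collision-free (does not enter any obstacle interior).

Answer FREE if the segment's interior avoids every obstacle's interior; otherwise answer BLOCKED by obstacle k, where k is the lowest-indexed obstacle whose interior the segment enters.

FREE

Obstacle 1 [(0,13) (6,13) (10,16) (10,21) (3,22)]:
  edge (0,13)–(6,13): clear
  edge (6,13)–(10,16): clear
  edge (10,16)–(10,21): clear
  edge (10,21)–(3,22): clear
  edge (3,22)–(0,13): clear
  midpoint (13,47/2) outside
  → clear
Obstacle 2 [(1,3) (11,3) (11,8) (7,11) (2,7)]:
  edge (1,3)–(11,3): clear
  edge (11,3)–(11,8): clear
  edge (11,8)–(7,11): clear
  edge (7,11)–(2,7): clear
  edge (2,7)–(1,3): clear
  midpoint (13,47/2) outside
  → clear
Obstacle 3 [(13,11) (19,0) (24,6)]:
  edge (13,11)–(19,0): clear
  edge (19,0)–(24,6): clear
  edge (24,6)–(13,11): clear
  midpoint (13,47/2) outside
  → clear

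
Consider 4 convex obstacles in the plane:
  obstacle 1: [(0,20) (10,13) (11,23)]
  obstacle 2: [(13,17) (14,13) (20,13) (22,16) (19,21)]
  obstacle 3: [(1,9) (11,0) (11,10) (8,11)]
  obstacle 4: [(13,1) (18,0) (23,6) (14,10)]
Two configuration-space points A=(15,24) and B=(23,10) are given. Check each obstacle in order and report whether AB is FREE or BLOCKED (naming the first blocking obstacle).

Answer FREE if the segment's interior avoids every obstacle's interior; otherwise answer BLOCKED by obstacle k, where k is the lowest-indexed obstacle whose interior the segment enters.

Obstacle 1 [(0,20) (10,13) (11,23)]:
  edge (0,20)–(10,13): clear
  edge (10,13)–(11,23): clear
  edge (11,23)–(0,20): clear
  midpoint (19,17) outside
  → clear
Obstacle 2 [(13,17) (14,13) (20,13) (22,16) (19,21)]:
  edge (13,17)–(14,13): clear
  edge (14,13)–(20,13): clear
  edge (20,13)–(22,16): crosses AB
  edge (22,16)–(19,21): clear
  edge (19,21)–(13,17): crosses AB
  → BLOCKED
Obstacle 3 [(1,9) (11,0) (11,10) (8,11)]:
  edge (1,9)–(11,0): clear
  edge (11,0)–(11,10): clear
  edge (11,10)–(8,11): clear
  edge (8,11)–(1,9): clear
  midpoint (19,17) outside
  → clear
Obstacle 4 [(13,1) (18,0) (23,6) (14,10)]:
  edge (13,1)–(18,0): clear
  edge (18,0)–(23,6): clear
  edge (23,6)–(14,10): clear
  edge (14,10)–(13,1): clear
  midpoint (19,17) outside
  → clear

BLOCKED by obstacle 2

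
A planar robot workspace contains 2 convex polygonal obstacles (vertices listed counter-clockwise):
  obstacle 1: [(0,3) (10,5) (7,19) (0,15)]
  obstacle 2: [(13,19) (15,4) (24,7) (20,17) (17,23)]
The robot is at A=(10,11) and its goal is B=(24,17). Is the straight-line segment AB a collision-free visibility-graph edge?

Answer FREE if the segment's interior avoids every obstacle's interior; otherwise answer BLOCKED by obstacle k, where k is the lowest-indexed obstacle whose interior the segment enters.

Obstacle 1 [(0,3) (10,5) (7,19) (0,15)]:
  edge (0,3)–(10,5): clear
  edge (10,5)–(7,19): clear
  edge (7,19)–(0,15): clear
  edge (0,15)–(0,3): clear
  midpoint (17,14) outside
  → clear
Obstacle 2 [(13,19) (15,4) (24,7) (20,17) (17,23)]:
  edge (13,19)–(15,4): crosses AB
  edge (15,4)–(24,7): clear
  edge (24,7)–(20,17): crosses AB
  edge (20,17)–(17,23): clear
  edge (17,23)–(13,19): clear
  → BLOCKED

BLOCKED by obstacle 2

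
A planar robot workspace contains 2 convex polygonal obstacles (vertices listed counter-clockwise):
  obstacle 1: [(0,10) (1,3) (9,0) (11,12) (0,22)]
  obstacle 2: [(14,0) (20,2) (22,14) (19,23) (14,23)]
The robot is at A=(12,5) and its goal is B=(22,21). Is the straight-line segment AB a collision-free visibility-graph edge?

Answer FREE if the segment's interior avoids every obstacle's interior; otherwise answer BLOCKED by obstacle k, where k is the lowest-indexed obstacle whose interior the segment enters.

Obstacle 1 [(0,10) (1,3) (9,0) (11,12) (0,22)]:
  edge (0,10)–(1,3): clear
  edge (1,3)–(9,0): clear
  edge (9,0)–(11,12): clear
  edge (11,12)–(0,22): clear
  edge (0,22)–(0,10): clear
  midpoint (17,13) outside
  → clear
Obstacle 2 [(14,0) (20,2) (22,14) (19,23) (14,23)]:
  edge (14,0)–(20,2): clear
  edge (20,2)–(22,14): clear
  edge (22,14)–(19,23): crosses AB
  edge (19,23)–(14,23): clear
  edge (14,23)–(14,0): crosses AB
  → BLOCKED

BLOCKED by obstacle 2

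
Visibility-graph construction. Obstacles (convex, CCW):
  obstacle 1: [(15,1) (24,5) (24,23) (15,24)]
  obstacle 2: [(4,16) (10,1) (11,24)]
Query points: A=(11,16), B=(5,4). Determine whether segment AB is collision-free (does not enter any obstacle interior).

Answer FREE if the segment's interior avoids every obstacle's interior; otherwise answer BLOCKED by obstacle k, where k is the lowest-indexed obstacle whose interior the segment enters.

Obstacle 1 [(15,1) (24,5) (24,23) (15,24)]:
  edge (15,1)–(24,5): clear
  edge (24,5)–(24,23): clear
  edge (24,23)–(15,24): clear
  edge (15,24)–(15,1): clear
  midpoint (8,10) outside
  → clear
Obstacle 2 [(4,16) (10,1) (11,24)]:
  edge (4,16)–(10,1): crosses AB
  edge (10,1)–(11,24): crosses AB
  edge (11,24)–(4,16): clear
  → BLOCKED

BLOCKED by obstacle 2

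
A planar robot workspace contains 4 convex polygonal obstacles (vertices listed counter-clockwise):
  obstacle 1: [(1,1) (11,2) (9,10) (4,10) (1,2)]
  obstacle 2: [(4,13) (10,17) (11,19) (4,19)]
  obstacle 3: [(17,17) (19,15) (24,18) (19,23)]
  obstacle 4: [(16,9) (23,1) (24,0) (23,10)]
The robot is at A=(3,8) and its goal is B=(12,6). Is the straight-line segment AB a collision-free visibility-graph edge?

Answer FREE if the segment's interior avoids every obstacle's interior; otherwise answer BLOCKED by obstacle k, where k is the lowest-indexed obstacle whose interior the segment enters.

BLOCKED by obstacle 1

Obstacle 1 [(1,1) (11,2) (9,10) (4,10) (1,2)]:
  edge (1,1)–(11,2): clear
  edge (11,2)–(9,10): crosses AB
  edge (9,10)–(4,10): clear
  edge (4,10)–(1,2): crosses AB
  edge (1,2)–(1,1): clear
  → BLOCKED
Obstacle 2 [(4,13) (10,17) (11,19) (4,19)]:
  edge (4,13)–(10,17): clear
  edge (10,17)–(11,19): clear
  edge (11,19)–(4,19): clear
  edge (4,19)–(4,13): clear
  midpoint (15/2,7) outside
  → clear
Obstacle 3 [(17,17) (19,15) (24,18) (19,23)]:
  edge (17,17)–(19,15): clear
  edge (19,15)–(24,18): clear
  edge (24,18)–(19,23): clear
  edge (19,23)–(17,17): clear
  midpoint (15/2,7) outside
  → clear
Obstacle 4 [(16,9) (23,1) (24,0) (23,10)]:
  edge (16,9)–(23,1): clear
  edge (23,1)–(24,0): clear
  edge (24,0)–(23,10): clear
  edge (23,10)–(16,9): clear
  midpoint (15/2,7) outside
  → clear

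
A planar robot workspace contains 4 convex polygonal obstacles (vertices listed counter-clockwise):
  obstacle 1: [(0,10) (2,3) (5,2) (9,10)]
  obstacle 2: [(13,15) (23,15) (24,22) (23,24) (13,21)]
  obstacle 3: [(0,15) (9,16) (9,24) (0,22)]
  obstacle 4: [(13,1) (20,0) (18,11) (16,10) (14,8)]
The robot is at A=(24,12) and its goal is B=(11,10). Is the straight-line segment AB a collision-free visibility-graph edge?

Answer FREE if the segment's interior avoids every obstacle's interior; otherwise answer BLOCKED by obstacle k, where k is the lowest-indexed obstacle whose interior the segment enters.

FREE

Obstacle 1 [(0,10) (2,3) (5,2) (9,10)]:
  edge (0,10)–(2,3): clear
  edge (2,3)–(5,2): clear
  edge (5,2)–(9,10): clear
  edge (9,10)–(0,10): clear
  midpoint (35/2,11) outside
  → clear
Obstacle 2 [(13,15) (23,15) (24,22) (23,24) (13,21)]:
  edge (13,15)–(23,15): clear
  edge (23,15)–(24,22): clear
  edge (24,22)–(23,24): clear
  edge (23,24)–(13,21): clear
  edge (13,21)–(13,15): clear
  midpoint (35/2,11) outside
  → clear
Obstacle 3 [(0,15) (9,16) (9,24) (0,22)]:
  edge (0,15)–(9,16): clear
  edge (9,16)–(9,24): clear
  edge (9,24)–(0,22): clear
  edge (0,22)–(0,15): clear
  midpoint (35/2,11) outside
  → clear
Obstacle 4 [(13,1) (20,0) (18,11) (16,10) (14,8)]:
  edge (13,1)–(20,0): clear
  edge (20,0)–(18,11): clear
  edge (18,11)–(16,10): clear
  edge (16,10)–(14,8): clear
  edge (14,8)–(13,1): clear
  midpoint (35/2,11) outside
  → clear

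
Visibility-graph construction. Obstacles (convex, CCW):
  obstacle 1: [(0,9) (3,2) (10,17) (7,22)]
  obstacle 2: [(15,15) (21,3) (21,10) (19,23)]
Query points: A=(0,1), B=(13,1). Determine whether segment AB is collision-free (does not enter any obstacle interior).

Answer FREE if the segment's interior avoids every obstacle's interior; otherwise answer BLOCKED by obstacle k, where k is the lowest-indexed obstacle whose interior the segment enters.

Obstacle 1 [(0,9) (3,2) (10,17) (7,22)]:
  edge (0,9)–(3,2): clear
  edge (3,2)–(10,17): clear
  edge (10,17)–(7,22): clear
  edge (7,22)–(0,9): clear
  midpoint (13/2,1) outside
  → clear
Obstacle 2 [(15,15) (21,3) (21,10) (19,23)]:
  edge (15,15)–(21,3): clear
  edge (21,3)–(21,10): clear
  edge (21,10)–(19,23): clear
  edge (19,23)–(15,15): clear
  midpoint (13/2,1) outside
  → clear

FREE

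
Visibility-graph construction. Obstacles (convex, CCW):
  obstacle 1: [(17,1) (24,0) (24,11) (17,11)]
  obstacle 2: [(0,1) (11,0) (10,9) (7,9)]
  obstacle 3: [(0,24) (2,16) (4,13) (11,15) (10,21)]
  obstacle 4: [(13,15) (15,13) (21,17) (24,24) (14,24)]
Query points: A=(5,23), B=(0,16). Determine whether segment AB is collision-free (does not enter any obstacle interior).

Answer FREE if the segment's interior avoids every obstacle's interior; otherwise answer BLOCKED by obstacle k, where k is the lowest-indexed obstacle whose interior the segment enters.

BLOCKED by obstacle 3

Obstacle 1 [(17,1) (24,0) (24,11) (17,11)]:
  edge (17,1)–(24,0): clear
  edge (24,0)–(24,11): clear
  edge (24,11)–(17,11): clear
  edge (17,11)–(17,1): clear
  midpoint (5/2,39/2) outside
  → clear
Obstacle 2 [(0,1) (11,0) (10,9) (7,9)]:
  edge (0,1)–(11,0): clear
  edge (11,0)–(10,9): clear
  edge (10,9)–(7,9): clear
  edge (7,9)–(0,1): clear
  midpoint (5/2,39/2) outside
  → clear
Obstacle 3 [(0,24) (2,16) (4,13) (11,15) (10,21)]:
  edge (0,24)–(2,16): crosses AB
  edge (2,16)–(4,13): clear
  edge (4,13)–(11,15): clear
  edge (11,15)–(10,21): clear
  edge (10,21)–(0,24): crosses AB
  → BLOCKED
Obstacle 4 [(13,15) (15,13) (21,17) (24,24) (14,24)]:
  edge (13,15)–(15,13): clear
  edge (15,13)–(21,17): clear
  edge (21,17)–(24,24): clear
  edge (24,24)–(14,24): clear
  edge (14,24)–(13,15): clear
  midpoint (5/2,39/2) outside
  → clear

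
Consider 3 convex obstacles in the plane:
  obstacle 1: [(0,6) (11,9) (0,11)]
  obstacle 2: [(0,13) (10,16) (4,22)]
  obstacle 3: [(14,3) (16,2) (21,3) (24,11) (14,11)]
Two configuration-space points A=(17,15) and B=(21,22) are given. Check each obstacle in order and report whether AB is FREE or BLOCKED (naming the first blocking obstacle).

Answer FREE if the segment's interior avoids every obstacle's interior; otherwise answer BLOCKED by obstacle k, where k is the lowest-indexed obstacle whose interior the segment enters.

Obstacle 1 [(0,6) (11,9) (0,11)]:
  edge (0,6)–(11,9): clear
  edge (11,9)–(0,11): clear
  edge (0,11)–(0,6): clear
  midpoint (19,37/2) outside
  → clear
Obstacle 2 [(0,13) (10,16) (4,22)]:
  edge (0,13)–(10,16): clear
  edge (10,16)–(4,22): clear
  edge (4,22)–(0,13): clear
  midpoint (19,37/2) outside
  → clear
Obstacle 3 [(14,3) (16,2) (21,3) (24,11) (14,11)]:
  edge (14,3)–(16,2): clear
  edge (16,2)–(21,3): clear
  edge (21,3)–(24,11): clear
  edge (24,11)–(14,11): clear
  edge (14,11)–(14,3): clear
  midpoint (19,37/2) outside
  → clear

FREE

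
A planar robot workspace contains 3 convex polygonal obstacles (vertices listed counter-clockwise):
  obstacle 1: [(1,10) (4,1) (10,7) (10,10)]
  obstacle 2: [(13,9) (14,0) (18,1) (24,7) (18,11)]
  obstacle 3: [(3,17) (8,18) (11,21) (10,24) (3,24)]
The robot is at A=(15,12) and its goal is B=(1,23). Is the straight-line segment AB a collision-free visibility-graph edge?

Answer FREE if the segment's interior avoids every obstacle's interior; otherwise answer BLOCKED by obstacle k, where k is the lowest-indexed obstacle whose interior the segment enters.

Obstacle 1 [(1,10) (4,1) (10,7) (10,10)]:
  edge (1,10)–(4,1): clear
  edge (4,1)–(10,7): clear
  edge (10,7)–(10,10): clear
  edge (10,10)–(1,10): clear
  midpoint (8,35/2) outside
  → clear
Obstacle 2 [(13,9) (14,0) (18,1) (24,7) (18,11)]:
  edge (13,9)–(14,0): clear
  edge (14,0)–(18,1): clear
  edge (18,1)–(24,7): clear
  edge (24,7)–(18,11): clear
  edge (18,11)–(13,9): clear
  midpoint (8,35/2) outside
  → clear
Obstacle 3 [(3,17) (8,18) (11,21) (10,24) (3,24)]:
  edge (3,17)–(8,18): crosses AB
  edge (8,18)–(11,21): clear
  edge (11,21)–(10,24): clear
  edge (10,24)–(3,24): clear
  edge (3,24)–(3,17): crosses AB
  → BLOCKED

BLOCKED by obstacle 3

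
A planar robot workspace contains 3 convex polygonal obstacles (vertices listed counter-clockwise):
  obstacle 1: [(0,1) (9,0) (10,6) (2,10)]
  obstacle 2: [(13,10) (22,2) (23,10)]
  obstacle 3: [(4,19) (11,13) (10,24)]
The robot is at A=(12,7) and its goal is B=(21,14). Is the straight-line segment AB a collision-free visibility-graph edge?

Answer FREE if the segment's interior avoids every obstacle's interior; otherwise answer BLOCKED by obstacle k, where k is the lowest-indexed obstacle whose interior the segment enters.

BLOCKED by obstacle 2

Obstacle 1 [(0,1) (9,0) (10,6) (2,10)]:
  edge (0,1)–(9,0): clear
  edge (9,0)–(10,6): clear
  edge (10,6)–(2,10): clear
  edge (2,10)–(0,1): clear
  midpoint (33/2,21/2) outside
  → clear
Obstacle 2 [(13,10) (22,2) (23,10)]:
  edge (13,10)–(22,2): crosses AB
  edge (22,2)–(23,10): clear
  edge (23,10)–(13,10): crosses AB
  → BLOCKED
Obstacle 3 [(4,19) (11,13) (10,24)]:
  edge (4,19)–(11,13): clear
  edge (11,13)–(10,24): clear
  edge (10,24)–(4,19): clear
  midpoint (33/2,21/2) outside
  → clear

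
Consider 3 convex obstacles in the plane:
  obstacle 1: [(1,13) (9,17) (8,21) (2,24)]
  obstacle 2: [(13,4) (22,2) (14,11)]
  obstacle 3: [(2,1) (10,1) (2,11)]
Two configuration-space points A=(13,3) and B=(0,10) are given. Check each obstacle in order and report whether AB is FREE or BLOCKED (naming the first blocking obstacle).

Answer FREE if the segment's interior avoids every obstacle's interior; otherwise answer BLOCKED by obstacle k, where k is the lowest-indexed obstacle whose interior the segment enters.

BLOCKED by obstacle 3

Obstacle 1 [(1,13) (9,17) (8,21) (2,24)]:
  edge (1,13)–(9,17): clear
  edge (9,17)–(8,21): clear
  edge (8,21)–(2,24): clear
  edge (2,24)–(1,13): clear
  midpoint (13/2,13/2) outside
  → clear
Obstacle 2 [(13,4) (22,2) (14,11)]:
  edge (13,4)–(22,2): clear
  edge (22,2)–(14,11): clear
  edge (14,11)–(13,4): clear
  midpoint (13/2,13/2) outside
  → clear
Obstacle 3 [(2,1) (10,1) (2,11)]:
  edge (2,1)–(10,1): clear
  edge (10,1)–(2,11): crosses AB
  edge (2,11)–(2,1): crosses AB
  → BLOCKED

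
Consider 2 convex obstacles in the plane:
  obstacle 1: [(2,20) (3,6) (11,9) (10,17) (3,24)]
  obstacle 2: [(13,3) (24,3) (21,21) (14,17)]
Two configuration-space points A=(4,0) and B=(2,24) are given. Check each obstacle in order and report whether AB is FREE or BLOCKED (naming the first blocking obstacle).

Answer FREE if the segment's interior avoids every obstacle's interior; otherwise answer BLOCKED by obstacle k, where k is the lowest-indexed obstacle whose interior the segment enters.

Obstacle 1 [(2,20) (3,6) (11,9) (10,17) (3,24)]:
  edge (2,20)–(3,6): clear
  edge (3,6)–(11,9): crosses AB
  edge (11,9)–(10,17): clear
  edge (10,17)–(3,24): clear
  edge (3,24)–(2,20): crosses AB
  → BLOCKED
Obstacle 2 [(13,3) (24,3) (21,21) (14,17)]:
  edge (13,3)–(24,3): clear
  edge (24,3)–(21,21): clear
  edge (21,21)–(14,17): clear
  edge (14,17)–(13,3): clear
  midpoint (3,12) outside
  → clear

BLOCKED by obstacle 1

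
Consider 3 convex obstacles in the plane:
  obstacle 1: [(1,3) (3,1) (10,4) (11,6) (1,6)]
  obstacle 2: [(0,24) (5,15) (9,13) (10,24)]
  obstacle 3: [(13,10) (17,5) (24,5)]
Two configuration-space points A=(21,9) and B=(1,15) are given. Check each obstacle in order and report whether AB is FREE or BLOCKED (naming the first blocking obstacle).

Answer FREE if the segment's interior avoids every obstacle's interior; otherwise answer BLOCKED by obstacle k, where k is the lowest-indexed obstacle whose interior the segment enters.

Obstacle 1 [(1,3) (3,1) (10,4) (11,6) (1,6)]:
  edge (1,3)–(3,1): clear
  edge (3,1)–(10,4): clear
  edge (10,4)–(11,6): clear
  edge (11,6)–(1,6): clear
  edge (1,6)–(1,3): clear
  midpoint (11,12) outside
  → clear
Obstacle 2 [(0,24) (5,15) (9,13) (10,24)]:
  edge (0,24)–(5,15): clear
  edge (5,15)–(9,13): clear
  edge (9,13)–(10,24): clear
  edge (10,24)–(0,24): clear
  midpoint (11,12) outside
  → clear
Obstacle 3 [(13,10) (17,5) (24,5)]:
  edge (13,10)–(17,5): clear
  edge (17,5)–(24,5): clear
  edge (24,5)–(13,10): clear
  midpoint (11,12) outside
  → clear

FREE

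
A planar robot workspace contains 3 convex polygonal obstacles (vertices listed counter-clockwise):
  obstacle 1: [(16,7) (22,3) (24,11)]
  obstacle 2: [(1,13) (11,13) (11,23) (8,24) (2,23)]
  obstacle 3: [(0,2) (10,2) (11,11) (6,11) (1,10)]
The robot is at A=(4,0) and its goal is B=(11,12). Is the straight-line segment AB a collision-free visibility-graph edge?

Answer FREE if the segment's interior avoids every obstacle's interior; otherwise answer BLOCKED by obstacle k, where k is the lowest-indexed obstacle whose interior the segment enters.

BLOCKED by obstacle 3

Obstacle 1 [(16,7) (22,3) (24,11)]:
  edge (16,7)–(22,3): clear
  edge (22,3)–(24,11): clear
  edge (24,11)–(16,7): clear
  midpoint (15/2,6) outside
  → clear
Obstacle 2 [(1,13) (11,13) (11,23) (8,24) (2,23)]:
  edge (1,13)–(11,13): clear
  edge (11,13)–(11,23): clear
  edge (11,23)–(8,24): clear
  edge (8,24)–(2,23): clear
  edge (2,23)–(1,13): clear
  midpoint (15/2,6) outside
  → clear
Obstacle 3 [(0,2) (10,2) (11,11) (6,11) (1,10)]:
  edge (0,2)–(10,2): crosses AB
  edge (10,2)–(11,11): clear
  edge (11,11)–(6,11): crosses AB
  edge (6,11)–(1,10): clear
  edge (1,10)–(0,2): clear
  → BLOCKED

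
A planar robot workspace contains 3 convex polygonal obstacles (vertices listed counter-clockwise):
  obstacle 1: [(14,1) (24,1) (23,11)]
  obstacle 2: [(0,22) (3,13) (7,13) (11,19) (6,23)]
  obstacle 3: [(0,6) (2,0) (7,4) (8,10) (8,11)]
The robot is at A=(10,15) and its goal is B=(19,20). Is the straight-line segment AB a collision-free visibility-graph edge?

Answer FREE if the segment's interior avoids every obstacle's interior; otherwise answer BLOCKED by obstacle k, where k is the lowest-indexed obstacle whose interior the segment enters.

FREE

Obstacle 1 [(14,1) (24,1) (23,11)]:
  edge (14,1)–(24,1): clear
  edge (24,1)–(23,11): clear
  edge (23,11)–(14,1): clear
  midpoint (29/2,35/2) outside
  → clear
Obstacle 2 [(0,22) (3,13) (7,13) (11,19) (6,23)]:
  edge (0,22)–(3,13): clear
  edge (3,13)–(7,13): clear
  edge (7,13)–(11,19): clear
  edge (11,19)–(6,23): clear
  edge (6,23)–(0,22): clear
  midpoint (29/2,35/2) outside
  → clear
Obstacle 3 [(0,6) (2,0) (7,4) (8,10) (8,11)]:
  edge (0,6)–(2,0): clear
  edge (2,0)–(7,4): clear
  edge (7,4)–(8,10): clear
  edge (8,10)–(8,11): clear
  edge (8,11)–(0,6): clear
  midpoint (29/2,35/2) outside
  → clear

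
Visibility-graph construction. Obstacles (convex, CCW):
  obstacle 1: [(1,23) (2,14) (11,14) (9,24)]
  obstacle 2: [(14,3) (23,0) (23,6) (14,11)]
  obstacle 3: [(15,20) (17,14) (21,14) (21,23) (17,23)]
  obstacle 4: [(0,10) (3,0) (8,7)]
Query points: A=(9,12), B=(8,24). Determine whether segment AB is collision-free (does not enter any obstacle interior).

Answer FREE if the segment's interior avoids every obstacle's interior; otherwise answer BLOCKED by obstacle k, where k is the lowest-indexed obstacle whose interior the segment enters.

BLOCKED by obstacle 1

Obstacle 1 [(1,23) (2,14) (11,14) (9,24)]:
  edge (1,23)–(2,14): clear
  edge (2,14)–(11,14): crosses AB
  edge (11,14)–(9,24): clear
  edge (9,24)–(1,23): crosses AB
  → BLOCKED
Obstacle 2 [(14,3) (23,0) (23,6) (14,11)]:
  edge (14,3)–(23,0): clear
  edge (23,0)–(23,6): clear
  edge (23,6)–(14,11): clear
  edge (14,11)–(14,3): clear
  midpoint (17/2,18) outside
  → clear
Obstacle 3 [(15,20) (17,14) (21,14) (21,23) (17,23)]:
  edge (15,20)–(17,14): clear
  edge (17,14)–(21,14): clear
  edge (21,14)–(21,23): clear
  edge (21,23)–(17,23): clear
  edge (17,23)–(15,20): clear
  midpoint (17/2,18) outside
  → clear
Obstacle 4 [(0,10) (3,0) (8,7)]:
  edge (0,10)–(3,0): clear
  edge (3,0)–(8,7): clear
  edge (8,7)–(0,10): clear
  midpoint (17/2,18) outside
  → clear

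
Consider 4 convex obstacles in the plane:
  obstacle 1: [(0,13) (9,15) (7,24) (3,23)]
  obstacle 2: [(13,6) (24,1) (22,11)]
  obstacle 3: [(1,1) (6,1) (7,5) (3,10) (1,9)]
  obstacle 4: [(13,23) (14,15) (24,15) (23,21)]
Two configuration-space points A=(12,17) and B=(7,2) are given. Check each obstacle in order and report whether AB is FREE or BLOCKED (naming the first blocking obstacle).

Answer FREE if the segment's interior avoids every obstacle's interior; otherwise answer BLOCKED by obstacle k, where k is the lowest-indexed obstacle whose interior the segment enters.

Obstacle 1 [(0,13) (9,15) (7,24) (3,23)]:
  edge (0,13)–(9,15): clear
  edge (9,15)–(7,24): clear
  edge (7,24)–(3,23): clear
  edge (3,23)–(0,13): clear
  midpoint (19/2,19/2) outside
  → clear
Obstacle 2 [(13,6) (24,1) (22,11)]:
  edge (13,6)–(24,1): clear
  edge (24,1)–(22,11): clear
  edge (22,11)–(13,6): clear
  midpoint (19/2,19/2) outside
  → clear
Obstacle 3 [(1,1) (6,1) (7,5) (3,10) (1,9)]:
  edge (1,1)–(6,1): clear
  edge (6,1)–(7,5): clear
  edge (7,5)–(3,10): clear
  edge (3,10)–(1,9): clear
  edge (1,9)–(1,1): clear
  midpoint (19/2,19/2) outside
  → clear
Obstacle 4 [(13,23) (14,15) (24,15) (23,21)]:
  edge (13,23)–(14,15): clear
  edge (14,15)–(24,15): clear
  edge (24,15)–(23,21): clear
  edge (23,21)–(13,23): clear
  midpoint (19/2,19/2) outside
  → clear

FREE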